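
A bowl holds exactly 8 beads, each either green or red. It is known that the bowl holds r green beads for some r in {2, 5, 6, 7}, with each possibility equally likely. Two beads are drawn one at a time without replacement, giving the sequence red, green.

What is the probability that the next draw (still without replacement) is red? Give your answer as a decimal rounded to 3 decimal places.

Under each hypothesis, the probability of the observed sequence is: P(data | r = 2) = (6/8)(2/7) = 3/14; P(data | r = 5) = (3/8)(5/7) = 15/56; P(data | r = 6) = (2/8)(6/7) = 3/14; P(data | r = 7) = (1/8)(7/7) = 1/8.
The prior-weighted likelihoods are 1/4 · 3/14 = 3/56, 1/4 · 15/56 = 15/224, 1/4 · 3/14 = 3/56, 1/4 · 1/8 = 1/32; these sum to 23/112.
Dividing through by the total gives posterior P(r = 2 | data) = 6/23, P(r = 5 | data) = 15/46, P(r = 6 | data) = 6/23, P(r = 7 | data) = 7/46.
Averaging over the posterior, P(red next | data) = (5/6)(6/23) + (1/3)(15/46) + (1/6)(6/23) + (0)(7/46) = 17/46.

0.370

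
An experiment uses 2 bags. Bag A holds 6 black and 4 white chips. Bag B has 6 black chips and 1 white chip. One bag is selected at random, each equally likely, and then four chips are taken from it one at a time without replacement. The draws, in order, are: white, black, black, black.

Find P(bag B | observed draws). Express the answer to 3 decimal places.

For each hypothesis, P(data | H) works out to: P(data | bag A) = (4/10)(6/9)(5/8)(4/7) = 2/21; P(data | bag B) = (1/7)(6/6)(5/5)(4/4) = 1/7.
The prior-weighted likelihoods are 1/2 · 2/21 = 1/21, 1/2 · 1/7 = 1/14; these sum to 5/42.
Therefore the posterior P(bag B | data) = (1/14) / (5/42) = 3/5.

0.600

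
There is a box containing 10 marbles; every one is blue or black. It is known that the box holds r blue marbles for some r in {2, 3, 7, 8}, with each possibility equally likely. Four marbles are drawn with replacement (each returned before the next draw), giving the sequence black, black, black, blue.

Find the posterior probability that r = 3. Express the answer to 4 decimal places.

0.4462

Under each hypothesis, the probability of the observed sequence is: P(data | r = 2) = (8/10)(8/10)(8/10)(2/10) = 0.1024; P(data | r = 3) = (7/10)(7/10)(7/10)(3/10) = 0.1029; P(data | r = 7) = (3/10)(3/10)(3/10)(7/10) = 0.0189; P(data | r = 8) = (2/10)(2/10)(2/10)(8/10) = 0.0064.
Weighting by the prior gives 1/4 · 0.1024 = 0.0256, 1/4 · 0.1029 = 0.025725, 1/4 · 0.0189 = 0.004725, 1/4 · 0.0064 = 0.0016; summing to 0.05765.
So P(r = 3 | data) = (0.025725) / (0.05765) = 0.44623.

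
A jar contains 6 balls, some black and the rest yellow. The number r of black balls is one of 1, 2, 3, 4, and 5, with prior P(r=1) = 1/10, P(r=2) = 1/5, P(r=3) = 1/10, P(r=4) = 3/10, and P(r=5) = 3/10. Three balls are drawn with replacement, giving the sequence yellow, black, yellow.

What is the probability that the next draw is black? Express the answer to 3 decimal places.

Compute the likelihood of the observed sequence for each case: P(data | r = 1) = (5/6)(1/6)(5/6) = 0.11574; P(data | r = 2) = (4/6)(2/6)(4/6) = 0.14815; P(data | r = 3) = (3/6)(3/6)(3/6) = 0.125; P(data | r = 4) = (2/6)(4/6)(2/6) = 0.074074; P(data | r = 5) = (1/6)(5/6)(1/6) = 0.023148.
Multiplying each by its prior: 1/10 · 0.11574 = 0.011574, 1/5 · 0.14815 = 0.02963, 1/10 · 0.125 = 0.0125, 3/10 · 0.074074 = 0.022222, 3/10 · 0.023148 = 0.0069444; these sum to 0.08287.
Dividing through by the total gives posterior P(r = 1 | data) = 0.13966, P(r = 2 | data) = 0.35754, P(r = 3 | data) = 0.15084, P(r = 4 | data) = 0.26816, P(r = 5 | data) = 0.083799.
The predictive probability is P(black next | data) = (1/6)(0.13966) + (1/3)(0.35754) + (1/2)(0.15084) + (2/3)(0.26816) + (5/6)(0.083799) = 0.46648.

0.466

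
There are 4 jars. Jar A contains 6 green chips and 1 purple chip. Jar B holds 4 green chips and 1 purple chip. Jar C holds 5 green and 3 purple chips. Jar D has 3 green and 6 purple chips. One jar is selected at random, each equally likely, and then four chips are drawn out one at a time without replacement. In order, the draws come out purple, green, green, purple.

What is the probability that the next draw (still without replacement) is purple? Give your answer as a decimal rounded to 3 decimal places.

0.500

Compute the likelihood of the observed sequence for each case: P(data | jar A) = (1/7)(6/6)(5/5)(0/4) = 0; P(data | jar B) = (1/5)(4/4)(3/3)(0/2) = 0; P(data | jar C) = (3/8)(5/7)(4/6)(2/5) = 1/14; P(data | jar D) = (6/9)(3/8)(2/7)(5/6) = 5/84.
The prior-weighted likelihoods are 1/4 · 0 = 0, 1/4 · 0 = 0, 1/4 · 1/14 = 1/56, 1/4 · 5/84 = 5/336; with total 11/336.
Normalising, the posterior is P(jar A | data) = 0, P(jar B | data) = 0, P(jar C | data) = 6/11, P(jar D | data) = 5/11.
The predictive probability is P(purple next | data) = (1/4)(6/11) + (4/5)(5/11) = 1/2.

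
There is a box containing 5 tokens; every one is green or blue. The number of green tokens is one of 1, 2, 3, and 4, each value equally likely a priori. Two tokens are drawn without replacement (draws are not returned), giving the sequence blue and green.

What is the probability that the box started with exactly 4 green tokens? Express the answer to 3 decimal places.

Under each hypothesis, the probability of the observed sequence is: P(data | r = 1) = (4/5)(1/4) = 1/5; P(data | r = 2) = (3/5)(2/4) = 3/10; P(data | r = 3) = (2/5)(3/4) = 3/10; P(data | r = 4) = (1/5)(4/4) = 1/5.
Weighting by the prior gives 1/4 · 1/5 = 1/20, 1/4 · 3/10 = 3/40, 1/4 · 3/10 = 3/40, 1/4 · 1/5 = 1/20; these sum to 1/4.
Therefore the posterior P(r = 4 | data) = (1/20) / (1/4) = 1/5.

0.200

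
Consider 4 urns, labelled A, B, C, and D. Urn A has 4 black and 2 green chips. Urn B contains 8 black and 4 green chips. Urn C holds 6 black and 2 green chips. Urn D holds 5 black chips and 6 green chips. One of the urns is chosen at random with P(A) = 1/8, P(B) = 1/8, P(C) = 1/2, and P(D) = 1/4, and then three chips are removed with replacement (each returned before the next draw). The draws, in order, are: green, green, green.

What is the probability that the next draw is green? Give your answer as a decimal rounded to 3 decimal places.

0.471

The likelihood of the observed sequence under each hypothesis: P(data | urn A) = (2/6)(2/6)(2/6) = 0.037037; P(data | urn B) = (4/12)(4/12)(4/12) = 0.037037; P(data | urn C) = (2/8)(2/8)(2/8) = 0.015625; P(data | urn D) = (6/11)(6/11)(6/11) = 0.16228.
The prior-weighted likelihoods are 1/8 · 0.037037 = 0.0046296, 1/8 · 0.037037 = 0.0046296, 1/2 · 0.015625 = 0.0078125, 1/4 · 0.16228 = 0.040571; summing to 0.057643.
Normalising, the posterior is P(urn A | data) = 0.080316, P(urn B | data) = 0.080316, P(urn C | data) = 0.13553, P(urn D | data) = 0.70384.
So P(green next | data) = Σ P(green next | H) P(H | data) = (1/3)(0.080316) + (1/3)(0.080316) + (1/4)(0.13553) + (6/11)(0.70384) = 0.47134.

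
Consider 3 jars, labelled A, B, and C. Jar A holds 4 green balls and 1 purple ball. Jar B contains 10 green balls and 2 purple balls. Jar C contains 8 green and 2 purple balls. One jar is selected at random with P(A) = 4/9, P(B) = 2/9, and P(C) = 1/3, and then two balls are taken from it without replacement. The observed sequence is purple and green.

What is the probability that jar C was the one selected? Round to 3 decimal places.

For each hypothesis, P(data | H) works out to: P(data | jar A) = (1/5)(4/4) = 1/5; P(data | jar B) = (2/12)(10/11) = 5/33; P(data | jar C) = (2/10)(8/9) = 8/45.
Multiplying each by its prior: 4/9 · 1/5 = 4/45, 2/9 · 5/33 = 10/297, 1/3 · 8/45 = 8/135; these sum to 2/11.
Therefore the posterior P(jar C | data) = (8/135) / (2/11) = 44/135.

0.326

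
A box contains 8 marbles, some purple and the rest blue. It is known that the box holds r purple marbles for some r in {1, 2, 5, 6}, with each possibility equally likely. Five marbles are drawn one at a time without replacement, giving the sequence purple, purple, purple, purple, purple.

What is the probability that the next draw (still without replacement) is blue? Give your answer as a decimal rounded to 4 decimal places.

0.7143

The likelihood of the observed sequence under each hypothesis: P(data | r = 1) = (1/8)(0/7) = 0; P(data | r = 2) = (2/8)(1/7)(0/6) = 0; P(data | r = 5) = (5/8)(4/7)(3/6)(2/5)(1/4) = 1/56; P(data | r = 6) = (6/8)(5/7)(4/6)(3/5)(2/4) = 3/28.
Weighting by the prior gives 1/4 · 0 = 0, 1/4 · 0 = 0, 1/4 · 1/56 = 1/224, 1/4 · 3/28 = 3/112; these sum to 1/32.
Dividing through by the total gives posterior P(r = 1 | data) = 0, P(r = 2 | data) = 0, P(r = 5 | data) = 1/7, P(r = 6 | data) = 6/7.
So P(blue next | data) = Σ P(blue next | H) P(H | data) = (1)(1/7) + (2/3)(6/7) = 5/7.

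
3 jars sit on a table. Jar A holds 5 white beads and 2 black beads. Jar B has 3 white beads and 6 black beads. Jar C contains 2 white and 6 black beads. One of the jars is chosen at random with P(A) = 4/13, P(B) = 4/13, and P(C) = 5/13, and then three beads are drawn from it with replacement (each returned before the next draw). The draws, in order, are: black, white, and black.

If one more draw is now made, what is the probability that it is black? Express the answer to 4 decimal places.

Under each hypothesis, the probability of the observed sequence is: P(data | jar A) = (2/7)(5/7)(2/7) = 0.058309; P(data | jar B) = (6/9)(3/9)(6/9) = 0.14815; P(data | jar C) = (6/8)(2/8)(6/8) = 0.14062.
The prior-weighted likelihoods are 4/13 · 0.058309 = 0.017941, 4/13 · 0.14815 = 0.045584, 5/13 · 0.14062 = 0.054087; summing to 0.11761.
Dividing through by the total gives posterior P(jar A | data) = 0.15255, P(jar B | data) = 0.38758, P(jar C | data) = 0.45987.
The predictive probability is P(black next | data) = (2/7)(0.15255) + (2/3)(0.38758) + (3/4)(0.45987) = 0.64688.

0.6469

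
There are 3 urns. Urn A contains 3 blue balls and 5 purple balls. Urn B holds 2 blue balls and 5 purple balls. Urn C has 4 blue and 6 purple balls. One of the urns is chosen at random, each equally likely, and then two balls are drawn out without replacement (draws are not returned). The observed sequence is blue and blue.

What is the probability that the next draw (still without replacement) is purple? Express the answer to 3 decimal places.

0.822

Compute the likelihood of the observed sequence for each case: P(data | urn A) = (3/8)(2/7) = 0.10714; P(data | urn B) = (2/7)(1/6) = 0.047619; P(data | urn C) = (4/10)(3/9) = 0.13333.
The prior-weighted likelihoods are 1/3 · 0.10714 = 0.035714, 1/3 · 0.047619 = 0.015873, 1/3 · 0.13333 = 0.044444; with total 0.096032.
Dividing through by the total gives posterior P(urn A | data) = 0.3719, P(urn B | data) = 0.16529, P(urn C | data) = 0.46281.
So P(purple next | data) = Σ P(purple next | H) P(H | data) = (5/6)(0.3719) + (1)(0.16529) + (3/4)(0.46281) = 0.82231.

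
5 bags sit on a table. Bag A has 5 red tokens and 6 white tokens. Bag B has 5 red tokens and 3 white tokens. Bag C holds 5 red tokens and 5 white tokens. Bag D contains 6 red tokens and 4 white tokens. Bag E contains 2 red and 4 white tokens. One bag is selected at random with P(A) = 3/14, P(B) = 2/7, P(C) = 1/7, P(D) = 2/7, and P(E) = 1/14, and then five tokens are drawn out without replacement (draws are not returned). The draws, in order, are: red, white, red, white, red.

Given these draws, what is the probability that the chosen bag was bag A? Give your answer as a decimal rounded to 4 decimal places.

0.1675

Under each hypothesis, the probability of the observed sequence is: P(data | bag A) = (5/11)(6/10)(4/9)(5/8)(3/7) = 0.032468; P(data | bag B) = (5/8)(3/7)(4/6)(2/5)(3/4) = 0.053571; P(data | bag C) = (5/10)(5/9)(4/8)(4/7)(3/6) = 0.039683; P(data | bag D) = (6/10)(4/9)(5/8)(3/7)(4/6) = 0.047619; P(data | bag E) = (2/6)(4/5)(1/4)(3/3)(0/2) = 0.
Weighting by the prior gives 3/14 · 0.032468 = 0.0069573, 2/7 · 0.053571 = 0.015306, 1/7 · 0.039683 = 0.0056689, 2/7 · 0.047619 = 0.013605, 1/14 · 0 = 0; these sum to 0.041538.
So P(bag A | data) = (0.0069573) / (0.041538) = 0.16749.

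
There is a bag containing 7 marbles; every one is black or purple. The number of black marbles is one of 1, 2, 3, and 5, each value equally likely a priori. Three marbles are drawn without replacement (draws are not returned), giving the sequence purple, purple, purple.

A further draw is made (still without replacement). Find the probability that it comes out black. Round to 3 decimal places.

0.382

Compute the likelihood of the observed sequence for each case: P(data | r = 1) = (6/7)(5/6)(4/5) = 4/7; P(data | r = 2) = (5/7)(4/6)(3/5) = 2/7; P(data | r = 3) = (4/7)(3/6)(2/5) = 4/35; P(data | r = 5) = (2/7)(1/6)(0/5) = 0.
The prior-weighted likelihoods are 1/4 · 4/7 = 1/7, 1/4 · 2/7 = 1/14, 1/4 · 4/35 = 1/35, 1/4 · 0 = 0; these sum to 17/70.
The posterior is then P(r = 1 | data) = 10/17, P(r = 2 | data) = 5/17, P(r = 3 | data) = 2/17, P(r = 5 | data) = 0.
So P(black next | data) = Σ P(black next | H) P(H | data) = (1/4)(10/17) + (1/2)(5/17) + (3/4)(2/17) = 13/34.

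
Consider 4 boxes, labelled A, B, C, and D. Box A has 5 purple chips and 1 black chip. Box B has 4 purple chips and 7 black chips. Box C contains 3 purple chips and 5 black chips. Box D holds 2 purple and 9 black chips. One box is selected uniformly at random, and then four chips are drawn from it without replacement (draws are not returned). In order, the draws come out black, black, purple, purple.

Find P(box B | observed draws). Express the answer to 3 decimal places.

0.415

For each hypothesis, P(data | H) works out to: P(data | box A) = (1/6)(0/5) = 0; P(data | box B) = (7/11)(6/10)(4/9)(3/8) = 0.063636; P(data | box C) = (5/8)(4/7)(3/6)(2/5) = 0.071429; P(data | box D) = (9/11)(8/10)(2/9)(1/8) = 0.018182.
Weighting by the prior gives 1/4 · 0 = 0, 1/4 · 0.063636 = 0.015909, 1/4 · 0.071429 = 0.017857, 1/4 · 0.018182 = 0.0045455; summing to 0.038312.
Hence P(box B | data) = (0.015909) / (0.038312) = 0.41525.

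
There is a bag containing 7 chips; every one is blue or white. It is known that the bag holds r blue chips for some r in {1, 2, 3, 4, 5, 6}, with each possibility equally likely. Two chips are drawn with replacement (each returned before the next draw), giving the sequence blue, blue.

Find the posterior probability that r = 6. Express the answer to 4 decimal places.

For each hypothesis, P(data | H) works out to: P(data | r = 1) = (1/7)(1/7) = 1/49; P(data | r = 2) = (2/7)(2/7) = 4/49; P(data | r = 3) = (3/7)(3/7) = 9/49; P(data | r = 4) = (4/7)(4/7) = 16/49; P(data | r = 5) = (5/7)(5/7) = 25/49; P(data | r = 6) = (6/7)(6/7) = 36/49.
Weighting by the prior gives 1/6 · 1/49 = 1/294, 1/6 · 4/49 = 2/147, 1/6 · 9/49 = 3/98, 1/6 · 16/49 = 8/147, 1/6 · 25/49 = 25/294, 1/6 · 36/49 = 6/49; with total 13/42.
By Bayes' rule, P(r = 6 | data) = (6/49) / (13/42) = 36/91.

0.3956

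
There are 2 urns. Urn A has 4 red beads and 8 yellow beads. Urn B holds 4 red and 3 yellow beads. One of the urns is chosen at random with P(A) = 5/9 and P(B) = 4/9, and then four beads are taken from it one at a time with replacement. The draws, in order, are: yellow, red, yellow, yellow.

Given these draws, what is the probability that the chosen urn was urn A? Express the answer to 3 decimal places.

0.733

Under each hypothesis, the probability of the observed sequence is: P(data | urn A) = (8/12)(4/12)(8/12)(8/12) = 0.098765; P(data | urn B) = (3/7)(4/7)(3/7)(3/7) = 0.044981.
Multiplying each by its prior: 5/9 · 0.098765 = 0.05487, 4/9 · 0.044981 = 0.019992; with total 0.074861.
By Bayes' rule, P(urn A | data) = (0.05487) / (0.074861) = 0.73295.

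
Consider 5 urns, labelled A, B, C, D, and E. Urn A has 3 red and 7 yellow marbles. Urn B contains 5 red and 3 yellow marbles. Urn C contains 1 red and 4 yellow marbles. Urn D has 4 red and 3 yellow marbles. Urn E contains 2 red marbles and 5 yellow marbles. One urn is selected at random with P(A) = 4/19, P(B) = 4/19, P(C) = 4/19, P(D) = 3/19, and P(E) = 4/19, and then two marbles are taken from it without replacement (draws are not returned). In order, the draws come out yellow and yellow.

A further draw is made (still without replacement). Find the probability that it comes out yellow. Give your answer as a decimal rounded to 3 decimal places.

0.579

For each hypothesis, P(data | H) works out to: P(data | urn A) = (7/10)(6/9) = 7/15; P(data | urn B) = (3/8)(2/7) = 3/28; P(data | urn C) = (4/5)(3/4) = 3/5; P(data | urn D) = (3/7)(2/6) = 1/7; P(data | urn E) = (5/7)(4/6) = 10/21.
Weighting by the prior gives 4/19 · 7/15 = 28/285, 4/19 · 3/28 = 3/133, 4/19 · 3/5 = 12/95, 3/19 · 1/7 = 3/133, 4/19 · 10/21 = 40/399; these sum to 246/665.
The posterior is then P(urn A | data) = 98/369, P(urn B | data) = 5/82, P(urn C | data) = 14/41, P(urn D | data) = 5/82, P(urn E | data) = 100/369.
So P(yellow next | data) = Σ P(yellow next | H) P(H | data) = (5/8)(98/369) + (1/6)(5/82) + (2/3)(14/41) + (1/5)(5/82) + (3/5)(100/369) = 427/738.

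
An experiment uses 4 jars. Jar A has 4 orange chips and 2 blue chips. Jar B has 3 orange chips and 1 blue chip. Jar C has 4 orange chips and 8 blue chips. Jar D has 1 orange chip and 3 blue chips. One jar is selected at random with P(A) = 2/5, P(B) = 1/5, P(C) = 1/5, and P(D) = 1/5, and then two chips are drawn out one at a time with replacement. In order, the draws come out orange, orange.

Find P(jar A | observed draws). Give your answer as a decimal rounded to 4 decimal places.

0.5470

Under each hypothesis, the probability of the observed sequence is: P(data | jar A) = (4/6)(4/6) = 4/9; P(data | jar B) = (3/4)(3/4) = 9/16; P(data | jar C) = (4/12)(4/12) = 1/9; P(data | jar D) = (1/4)(1/4) = 1/16.
The prior-weighted likelihoods are 2/5 · 4/9 = 8/45, 1/5 · 9/16 = 9/80, 1/5 · 1/9 = 1/45, 1/5 · 1/16 = 1/80; summing to 13/40.
By Bayes' rule, P(jar A | data) = (8/45) / (13/40) = 64/117.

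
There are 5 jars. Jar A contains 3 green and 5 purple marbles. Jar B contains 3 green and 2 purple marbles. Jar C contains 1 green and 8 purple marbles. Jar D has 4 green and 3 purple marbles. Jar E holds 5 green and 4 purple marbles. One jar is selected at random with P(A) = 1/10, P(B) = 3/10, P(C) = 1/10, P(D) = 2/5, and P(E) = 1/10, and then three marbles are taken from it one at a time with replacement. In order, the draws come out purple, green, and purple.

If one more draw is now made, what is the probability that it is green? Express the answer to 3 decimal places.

0.512

Compute the likelihood of the observed sequence for each case: P(data | jar A) = (5/8)(3/8)(5/8) = 0.14648; P(data | jar B) = (2/5)(3/5)(2/5) = 0.096; P(data | jar C) = (8/9)(1/9)(8/9) = 0.087791; P(data | jar D) = (3/7)(4/7)(3/7) = 0.10496; P(data | jar E) = (4/9)(5/9)(4/9) = 0.10974.
The prior-weighted likelihoods are 1/10 · 0.14648 = 0.014648, 3/10 · 0.096 = 0.0288, 1/10 · 0.087791 = 0.0087791, 2/5 · 0.10496 = 0.041983, 1/10 · 0.10974 = 0.010974; these sum to 0.10518.
Dividing through by the total gives posterior P(jar A | data) = 0.13926, P(jar B | data) = 0.27381, P(jar C | data) = 0.083465, P(jar D | data) = 0.39913, P(jar E | data) = 0.10433.
Averaging over the posterior, P(green next | data) = (3/8)(0.13926) + (3/5)(0.27381) + (1/9)(0.083465) + (4/7)(0.39913) + (5/9)(0.10433) = 0.51182.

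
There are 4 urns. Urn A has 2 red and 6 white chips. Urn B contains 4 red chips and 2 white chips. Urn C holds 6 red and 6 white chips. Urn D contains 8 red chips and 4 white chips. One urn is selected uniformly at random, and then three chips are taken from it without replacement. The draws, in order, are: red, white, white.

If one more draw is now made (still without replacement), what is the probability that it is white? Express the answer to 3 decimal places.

Compute the likelihood of the observed sequence for each case: P(data | urn A) = (2/8)(6/7)(5/6) = 0.17857; P(data | urn B) = (4/6)(2/5)(1/4) = 0.066667; P(data | urn C) = (6/12)(6/11)(5/10) = 0.13636; P(data | urn D) = (8/12)(4/11)(3/10) = 0.072727.
Weighting by the prior gives 1/4 · 0.17857 = 0.044643, 1/4 · 0.066667 = 0.016667, 1/4 · 0.13636 = 0.034091, 1/4 · 0.072727 = 0.018182; summing to 0.11358.
The posterior is then P(urn A | data) = 0.39304, P(urn B | data) = 0.14674, P(urn C | data) = 0.30014, P(urn D | data) = 0.16008.
Averaging over the posterior, P(white next | data) = (4/5)(0.39304) + (0)(0.14674) + (4/9)(0.30014) + (2/9)(0.16008) = 0.4834.

0.483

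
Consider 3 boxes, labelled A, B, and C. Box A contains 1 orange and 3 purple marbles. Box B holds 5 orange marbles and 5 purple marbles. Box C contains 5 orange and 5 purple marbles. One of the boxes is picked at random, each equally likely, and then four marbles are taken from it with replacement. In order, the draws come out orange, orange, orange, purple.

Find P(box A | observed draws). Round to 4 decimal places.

0.0857

For each hypothesis, P(data | H) works out to: P(data | box A) = (1/4)(1/4)(1/4)(3/4) = 3/256; P(data | box B) = (5/10)(5/10)(5/10)(5/10) = 1/16; P(data | box C) = (5/10)(5/10)(5/10)(5/10) = 1/16.
Multiplying each by its prior: 1/3 · 3/256 = 1/256, 1/3 · 1/16 = 1/48, 1/3 · 1/16 = 1/48; summing to 35/768.
By Bayes' rule, P(box A | data) = (1/256) / (35/768) = 3/35.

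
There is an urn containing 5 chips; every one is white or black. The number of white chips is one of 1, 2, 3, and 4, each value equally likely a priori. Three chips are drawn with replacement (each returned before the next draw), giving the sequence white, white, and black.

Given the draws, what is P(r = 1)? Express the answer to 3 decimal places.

0.080

For each hypothesis, P(data | H) works out to: P(data | r = 1) = (1/5)(1/5)(4/5) = 4/125; P(data | r = 2) = (2/5)(2/5)(3/5) = 12/125; P(data | r = 3) = (3/5)(3/5)(2/5) = 18/125; P(data | r = 4) = (4/5)(4/5)(1/5) = 16/125.
The prior-weighted likelihoods are 1/4 · 4/125 = 1/125, 1/4 · 12/125 = 3/125, 1/4 · 18/125 = 9/250, 1/4 · 16/125 = 4/125; with total 1/10.
Hence P(r = 1 | data) = (1/125) / (1/10) = 2/25.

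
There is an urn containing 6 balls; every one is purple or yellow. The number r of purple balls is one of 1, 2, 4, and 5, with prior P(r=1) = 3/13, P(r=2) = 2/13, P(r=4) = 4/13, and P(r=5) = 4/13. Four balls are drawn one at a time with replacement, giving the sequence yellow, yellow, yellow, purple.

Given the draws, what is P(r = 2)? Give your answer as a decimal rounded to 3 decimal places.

For each hypothesis, P(data | H) works out to: P(data | r = 1) = (5/6)(5/6)(5/6)(1/6) = 0.096451; P(data | r = 2) = (4/6)(4/6)(4/6)(2/6) = 0.098765; P(data | r = 4) = (2/6)(2/6)(2/6)(4/6) = 0.024691; P(data | r = 5) = (1/6)(1/6)(1/6)(5/6) = 0.003858.
Multiplying each by its prior: 3/13 · 0.096451 = 0.022258, 2/13 · 0.098765 = 0.015195, 4/13 · 0.024691 = 0.0075973, 4/13 · 0.003858 = 0.0011871; with total 0.046237.
Therefore the posterior P(r = 2 | data) = (0.015195) / (0.046237) = 0.32863.

0.329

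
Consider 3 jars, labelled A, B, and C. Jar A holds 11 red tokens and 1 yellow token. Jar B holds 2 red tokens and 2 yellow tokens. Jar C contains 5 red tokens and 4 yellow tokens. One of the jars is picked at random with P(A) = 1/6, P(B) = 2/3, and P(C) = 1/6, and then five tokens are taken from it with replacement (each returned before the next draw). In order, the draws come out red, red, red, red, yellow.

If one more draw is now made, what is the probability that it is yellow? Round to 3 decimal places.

Under each hypothesis, the probability of the observed sequence is: P(data | jar A) = (11/12)(11/12)(11/12)(11/12)(1/12) = 0.058839; P(data | jar B) = (2/4)(2/4)(2/4)(2/4)(2/4) = 0.03125; P(data | jar C) = (5/9)(5/9)(5/9)(5/9)(4/9) = 0.042338.
The prior-weighted likelihoods are 1/6 · 0.058839 = 0.0098065, 2/3 · 0.03125 = 0.020833, 1/6 · 0.042338 = 0.0070563; these sum to 0.037696.
Normalising, the posterior is P(jar A | data) = 0.26015, P(jar B | data) = 0.55267, P(jar C | data) = 0.18719.
Averaging over the posterior, P(yellow next | data) = (1/12)(0.26015) + (1/2)(0.55267) + (4/9)(0.18719) = 0.38121.

0.381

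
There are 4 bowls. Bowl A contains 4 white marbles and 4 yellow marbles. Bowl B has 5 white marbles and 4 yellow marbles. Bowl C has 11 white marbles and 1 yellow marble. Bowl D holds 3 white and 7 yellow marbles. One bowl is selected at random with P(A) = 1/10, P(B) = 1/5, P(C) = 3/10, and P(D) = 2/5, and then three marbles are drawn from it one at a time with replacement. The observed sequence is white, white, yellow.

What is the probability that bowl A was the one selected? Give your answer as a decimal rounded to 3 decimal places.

0.145

Under each hypothesis, the probability of the observed sequence is: P(data | bowl A) = (4/8)(4/8)(4/8) = 0.125; P(data | bowl B) = (5/9)(5/9)(4/9) = 0.13717; P(data | bowl C) = (11/12)(11/12)(1/12) = 0.070023; P(data | bowl D) = (3/10)(3/10)(7/10) = 0.063.
Multiplying each by its prior: 1/10 · 0.125 = 0.0125, 1/5 · 0.13717 = 0.027435, 3/10 · 0.070023 = 0.021007, 2/5 · 0.063 = 0.0252; with total 0.086142.
Therefore the posterior P(bowl A | data) = (0.0125) / (0.086142) = 0.14511.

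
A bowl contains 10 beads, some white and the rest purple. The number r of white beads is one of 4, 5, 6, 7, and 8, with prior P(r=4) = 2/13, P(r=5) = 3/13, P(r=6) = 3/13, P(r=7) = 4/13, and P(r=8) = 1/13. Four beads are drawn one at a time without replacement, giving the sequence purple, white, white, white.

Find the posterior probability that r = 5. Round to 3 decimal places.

0.155

For each hypothesis, P(data | H) works out to: P(data | r = 4) = (6/10)(4/9)(3/8)(2/7) = 0.028571; P(data | r = 5) = (5/10)(5/9)(4/8)(3/7) = 0.059524; P(data | r = 6) = (4/10)(6/9)(5/8)(4/7) = 0.095238; P(data | r = 7) = (3/10)(7/9)(6/8)(5/7) = 0.125; P(data | r = 8) = (2/10)(8/9)(7/8)(6/7) = 0.13333.
Weighting by the prior gives 2/13 · 0.028571 = 0.0043956, 3/13 · 0.059524 = 0.013736, 3/13 · 0.095238 = 0.021978, 4/13 · 0.125 = 0.038462, 1/13 · 0.13333 = 0.010256; summing to 0.088828.
Therefore the posterior P(r = 5 | data) = (0.013736) / (0.088828) = 0.15464.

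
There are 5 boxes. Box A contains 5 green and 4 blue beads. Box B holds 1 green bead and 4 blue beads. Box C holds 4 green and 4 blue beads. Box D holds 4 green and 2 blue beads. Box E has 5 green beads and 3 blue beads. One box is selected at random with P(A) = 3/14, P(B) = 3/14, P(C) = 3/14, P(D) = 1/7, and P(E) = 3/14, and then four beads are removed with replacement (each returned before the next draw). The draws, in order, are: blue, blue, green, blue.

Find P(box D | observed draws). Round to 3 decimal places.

0.063

Compute the likelihood of the observed sequence for each case: P(data | box A) = (4/9)(4/9)(5/9)(4/9) = 0.048773; P(data | box B) = (4/5)(4/5)(1/5)(4/5) = 0.1024; P(data | box C) = (4/8)(4/8)(4/8)(4/8) = 0.0625; P(data | box D) = (2/6)(2/6)(4/6)(2/6) = 0.024691; P(data | box E) = (3/8)(3/8)(5/8)(3/8) = 0.032959.
The prior-weighted likelihoods are 3/14 · 0.048773 = 0.010451, 3/14 · 0.1024 = 0.021943, 3/14 · 0.0625 = 0.013393, 1/7 · 0.024691 = 0.0035273, 3/14 · 0.032959 = 0.0070626; these sum to 0.056377.
Hence P(box D | data) = (0.0035273) / (0.056377) = 0.062567.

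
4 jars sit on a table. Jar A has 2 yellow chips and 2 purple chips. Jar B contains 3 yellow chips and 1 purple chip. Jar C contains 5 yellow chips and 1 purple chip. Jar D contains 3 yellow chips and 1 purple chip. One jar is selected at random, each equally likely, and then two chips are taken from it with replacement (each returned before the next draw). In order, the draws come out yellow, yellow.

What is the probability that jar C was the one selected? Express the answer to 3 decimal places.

The likelihood of the observed sequence under each hypothesis: P(data | jar A) = (2/4)(2/4) = 1/4; P(data | jar B) = (3/4)(3/4) = 9/16; P(data | jar C) = (5/6)(5/6) = 25/36; P(data | jar D) = (3/4)(3/4) = 9/16.
Multiplying each by its prior: 1/4 · 1/4 = 1/16, 1/4 · 9/16 = 9/64, 1/4 · 25/36 = 25/144, 1/4 · 9/16 = 9/64; these sum to 149/288.
Hence P(jar C | data) = (25/144) / (149/288) = 50/149.

0.336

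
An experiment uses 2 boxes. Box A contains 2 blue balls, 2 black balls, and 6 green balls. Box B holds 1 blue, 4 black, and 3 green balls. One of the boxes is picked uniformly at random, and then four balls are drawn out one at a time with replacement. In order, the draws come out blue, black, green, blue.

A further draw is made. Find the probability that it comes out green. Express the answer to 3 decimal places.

The likelihood of the observed sequence under each hypothesis: P(data | box A) = (2/10)(2/10)(6/10)(2/10) = 0.0048; P(data | box B) = (1/8)(4/8)(3/8)(1/8) = 0.0029297.
The prior-weighted likelihoods are 1/2 · 0.0048 = 0.0024, 1/2 · 0.0029297 = 0.0014648; these sum to 0.0038648.
Dividing through by the total gives posterior P(box A | data) = 0.62098, P(box B | data) = 0.37902.
So P(green next | data) = Σ P(green next | H) P(H | data) = (3/5)(0.62098) + (3/8)(0.37902) = 0.51472.

0.515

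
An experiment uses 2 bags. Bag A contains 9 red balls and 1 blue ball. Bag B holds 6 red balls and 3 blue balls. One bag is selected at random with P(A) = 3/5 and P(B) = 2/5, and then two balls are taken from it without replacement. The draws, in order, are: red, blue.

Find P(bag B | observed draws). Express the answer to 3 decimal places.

0.625

For each hypothesis, P(data | H) works out to: P(data | bag A) = (9/10)(1/9) = 1/10; P(data | bag B) = (6/9)(3/8) = 1/4.
Weighting by the prior gives 3/5 · 1/10 = 3/50, 2/5 · 1/4 = 1/10; these sum to 4/25.
Hence P(bag B | data) = (1/10) / (4/25) = 5/8.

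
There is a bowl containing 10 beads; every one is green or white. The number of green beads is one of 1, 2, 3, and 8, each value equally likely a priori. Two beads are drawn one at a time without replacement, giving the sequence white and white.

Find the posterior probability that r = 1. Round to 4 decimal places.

0.4186

Compute the likelihood of the observed sequence for each case: P(data | r = 1) = (9/10)(8/9) = 4/5; P(data | r = 2) = (8/10)(7/9) = 28/45; P(data | r = 3) = (7/10)(6/9) = 7/15; P(data | r = 8) = (2/10)(1/9) = 1/45.
The prior-weighted likelihoods are 1/4 · 4/5 = 1/5, 1/4 · 28/45 = 7/45, 1/4 · 7/15 = 7/60, 1/4 · 1/45 = 1/180; summing to 43/90.
So P(r = 1 | data) = (1/5) / (43/90) = 18/43.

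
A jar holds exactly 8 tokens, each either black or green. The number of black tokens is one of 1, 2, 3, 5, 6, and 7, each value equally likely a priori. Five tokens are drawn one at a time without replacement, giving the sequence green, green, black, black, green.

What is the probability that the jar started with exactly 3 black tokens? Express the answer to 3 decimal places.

0.500

For each hypothesis, P(data | H) works out to: P(data | r = 1) = (7/8)(6/7)(1/6)(0/5) = 0; P(data | r = 2) = (6/8)(5/7)(2/6)(1/5)(4/4) = 1/28; P(data | r = 3) = (5/8)(4/7)(3/6)(2/5)(3/4) = 3/56; P(data | r = 5) = (3/8)(2/7)(5/6)(4/5)(1/4) = 1/56; P(data | r = 6) = (2/8)(1/7)(6/6)(5/5)(0/4) = 0; P(data | r = 7) = (1/8)(0/7) = 0.
Weighting by the prior gives 1/6 · 0 = 0, 1/6 · 1/28 = 1/168, 1/6 · 3/56 = 1/112, 1/6 · 1/56 = 1/336, 1/6 · 0 = 0, 1/6 · 0 = 0; with total 1/56.
So P(r = 3 | data) = (1/112) / (1/56) = 1/2.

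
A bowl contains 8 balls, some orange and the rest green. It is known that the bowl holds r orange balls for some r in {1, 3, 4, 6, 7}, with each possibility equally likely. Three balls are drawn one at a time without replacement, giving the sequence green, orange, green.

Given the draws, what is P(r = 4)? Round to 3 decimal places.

Compute the likelihood of the observed sequence for each case: P(data | r = 1) = (7/8)(1/7)(6/6) = 1/8; P(data | r = 3) = (5/8)(3/7)(4/6) = 5/28; P(data | r = 4) = (4/8)(4/7)(3/6) = 1/7; P(data | r = 6) = (2/8)(6/7)(1/6) = 1/28; P(data | r = 7) = (1/8)(7/7)(0/6) = 0.
The prior-weighted likelihoods are 1/5 · 1/8 = 1/40, 1/5 · 5/28 = 1/28, 1/5 · 1/7 = 1/35, 1/5 · 1/28 = 1/140, 1/5 · 0 = 0; with total 27/280.
By Bayes' rule, P(r = 4 | data) = (1/35) / (27/280) = 8/27.

0.296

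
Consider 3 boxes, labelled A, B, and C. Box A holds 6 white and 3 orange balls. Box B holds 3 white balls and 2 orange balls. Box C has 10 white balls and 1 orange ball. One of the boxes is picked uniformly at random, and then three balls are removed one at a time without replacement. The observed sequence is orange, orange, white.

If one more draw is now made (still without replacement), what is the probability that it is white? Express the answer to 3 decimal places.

0.931

For each hypothesis, P(data | H) works out to: P(data | box A) = (3/9)(2/8)(6/7) = 1/14; P(data | box B) = (2/5)(1/4)(3/3) = 1/10; P(data | box C) = (1/11)(0/10) = 0.
The prior-weighted likelihoods are 1/3 · 1/14 = 1/42, 1/3 · 1/10 = 1/30, 1/3 · 0 = 0; these sum to 2/35.
Dividing through by the total gives posterior P(box A | data) = 5/12, P(box B | data) = 7/12, P(box C | data) = 0.
The predictive probability is P(white next | data) = (5/6)(5/12) + (1)(7/12) = 67/72.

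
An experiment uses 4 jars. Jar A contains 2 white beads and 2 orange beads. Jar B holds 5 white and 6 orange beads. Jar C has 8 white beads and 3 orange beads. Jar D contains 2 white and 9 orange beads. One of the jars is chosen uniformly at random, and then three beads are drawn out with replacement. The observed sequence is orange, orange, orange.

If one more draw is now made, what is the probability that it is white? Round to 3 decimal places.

0.293

For each hypothesis, P(data | H) works out to: P(data | jar A) = (2/4)(2/4)(2/4) = 0.125; P(data | jar B) = (6/11)(6/11)(6/11) = 0.16228; P(data | jar C) = (3/11)(3/11)(3/11) = 0.020285; P(data | jar D) = (9/11)(9/11)(9/11) = 0.54771.
Weighting by the prior gives 1/4 · 0.125 = 0.03125, 1/4 · 0.16228 = 0.040571, 1/4 · 0.020285 = 0.0050714, 1/4 · 0.54771 = 0.13693; these sum to 0.21382.
Normalising, the posterior is P(jar A | data) = 0.14615, P(jar B | data) = 0.18974, P(jar C | data) = 0.023718, P(jar D | data) = 0.64039.
Averaging over the posterior, P(white next | data) = (1/2)(0.14615) + (5/11)(0.18974) + (8/11)(0.023718) + (2/11)(0.64039) = 0.29301.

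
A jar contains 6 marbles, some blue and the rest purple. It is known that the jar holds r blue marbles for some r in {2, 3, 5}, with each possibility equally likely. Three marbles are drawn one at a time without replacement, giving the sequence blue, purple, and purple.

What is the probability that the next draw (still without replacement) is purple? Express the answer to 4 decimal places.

The likelihood of the observed sequence under each hypothesis: P(data | r = 2) = (2/6)(4/5)(3/4) = 1/5; P(data | r = 3) = (3/6)(3/5)(2/4) = 3/20; P(data | r = 5) = (5/6)(1/5)(0/4) = 0.
The prior-weighted likelihoods are 1/3 · 1/5 = 1/15, 1/3 · 3/20 = 1/20, 1/3 · 0 = 0; these sum to 7/60.
Normalising, the posterior is P(r = 2 | data) = 4/7, P(r = 3 | data) = 3/7, P(r = 5 | data) = 0.
The predictive probability is P(purple next | data) = (2/3)(4/7) + (1/3)(3/7) = 11/21.

0.5238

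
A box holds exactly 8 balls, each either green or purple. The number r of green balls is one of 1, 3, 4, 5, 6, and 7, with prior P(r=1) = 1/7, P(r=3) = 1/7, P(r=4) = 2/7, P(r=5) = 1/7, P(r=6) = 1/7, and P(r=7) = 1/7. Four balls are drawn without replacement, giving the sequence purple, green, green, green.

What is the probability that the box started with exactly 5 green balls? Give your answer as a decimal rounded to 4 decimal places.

Under each hypothesis, the probability of the observed sequence is: P(data | r = 1) = (7/8)(1/7)(0/6) = 0; P(data | r = 3) = (5/8)(3/7)(2/6)(1/5) = 1/56; P(data | r = 4) = (4/8)(4/7)(3/6)(2/5) = 2/35; P(data | r = 5) = (3/8)(5/7)(4/6)(3/5) = 3/28; P(data | r = 6) = (2/8)(6/7)(5/6)(4/5) = 1/7; P(data | r = 7) = (1/8)(7/7)(6/6)(5/5) = 1/8.
Multiplying each by its prior: 1/7 · 0 = 0, 1/7 · 1/56 = 1/392, 2/7 · 2/35 = 4/245, 1/7 · 3/28 = 3/196, 1/7 · 1/7 = 1/49, 1/7 · 1/8 = 1/56; with total 71/980.
Hence P(r = 5 | data) = (3/196) / (71/980) = 15/71.

0.2113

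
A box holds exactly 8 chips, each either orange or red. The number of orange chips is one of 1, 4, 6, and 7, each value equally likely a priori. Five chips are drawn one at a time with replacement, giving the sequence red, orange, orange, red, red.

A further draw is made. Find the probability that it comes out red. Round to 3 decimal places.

0.522

Compute the likelihood of the observed sequence for each case: P(data | r = 1) = (7/8)(1/8)(1/8)(7/8)(7/8) = 0.010468; P(data | r = 4) = (4/8)(4/8)(4/8)(4/8)(4/8) = 0.03125; P(data | r = 6) = (2/8)(6/8)(6/8)(2/8)(2/8) = 0.0087891; P(data | r = 7) = (1/8)(7/8)(7/8)(1/8)(1/8) = 0.0014954.
Weighting by the prior gives 1/4 · 0.010468 = 0.0026169, 1/4 · 0.03125 = 0.0078125, 1/4 · 0.0087891 = 0.0021973, 1/4 · 0.0014954 = 0.00037384; summing to 0.013.
The posterior is then P(r = 1 | data) = 0.20129, P(r = 4 | data) = 0.60094, P(r = 6 | data) = 0.16901, P(r = 7 | data) = 0.028756.
Averaging over the posterior, P(red next | data) = (7/8)(0.20129) + (1/2)(0.60094) + (1/4)(0.16901) + (1/8)(0.028756) = 0.52245.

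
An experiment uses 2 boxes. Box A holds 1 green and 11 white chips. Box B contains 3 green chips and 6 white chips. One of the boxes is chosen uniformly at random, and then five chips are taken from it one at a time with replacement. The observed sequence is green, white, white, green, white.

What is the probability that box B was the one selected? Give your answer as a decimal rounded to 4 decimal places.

The likelihood of the observed sequence under each hypothesis: P(data | box A) = (1/12)(11/12)(11/12)(1/12)(11/12) = 0.005349; P(data | box B) = (3/9)(6/9)(6/9)(3/9)(6/9) = 0.032922.
Multiplying each by its prior: 1/2 · 0.005349 = 0.0026745, 1/2 · 0.032922 = 0.016461; these sum to 0.019135.
Hence P(box B | data) = (0.016461) / (0.019135) = 0.86023.

0.8602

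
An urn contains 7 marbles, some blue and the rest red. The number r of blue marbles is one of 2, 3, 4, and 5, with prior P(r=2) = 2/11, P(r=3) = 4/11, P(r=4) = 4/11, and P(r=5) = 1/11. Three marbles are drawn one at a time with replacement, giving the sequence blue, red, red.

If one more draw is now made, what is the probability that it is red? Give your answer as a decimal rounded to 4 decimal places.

The likelihood of the observed sequence under each hypothesis: P(data | r = 2) = (2/7)(5/7)(5/7) = 0.14577; P(data | r = 3) = (3/7)(4/7)(4/7) = 0.13994; P(data | r = 4) = (4/7)(3/7)(3/7) = 0.10496; P(data | r = 5) = (5/7)(2/7)(2/7) = 0.058309.
The prior-weighted likelihoods are 2/11 · 0.14577 = 0.026504, 4/11 · 0.13994 = 0.050888, 4/11 · 0.10496 = 0.038166, 1/11 · 0.058309 = 0.0053008; with total 0.12086.
Dividing through by the total gives posterior P(r = 2 | data) = 0.2193, P(r = 3 | data) = 0.42105, P(r = 4 | data) = 0.31579, P(r = 5 | data) = 0.04386.
So P(red next | data) = Σ P(red next | H) P(H | data) = (5/7)(0.2193) + (4/7)(0.42105) + (3/7)(0.31579) + (2/7)(0.04386) = 0.54511.

0.5451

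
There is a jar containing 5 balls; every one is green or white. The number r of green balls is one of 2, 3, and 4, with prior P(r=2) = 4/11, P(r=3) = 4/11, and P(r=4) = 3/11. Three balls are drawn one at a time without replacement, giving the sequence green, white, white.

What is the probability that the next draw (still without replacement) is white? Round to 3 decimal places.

The likelihood of the observed sequence under each hypothesis: P(data | r = 2) = (2/5)(3/4)(2/3) = 1/5; P(data | r = 3) = (3/5)(2/4)(1/3) = 1/10; P(data | r = 4) = (4/5)(1/4)(0/3) = 0.
The prior-weighted likelihoods are 4/11 · 1/5 = 4/55, 4/11 · 1/10 = 2/55, 3/11 · 0 = 0; these sum to 6/55.
Dividing through by the total gives posterior P(r = 2 | data) = 2/3, P(r = 3 | data) = 1/3, P(r = 4 | data) = 0.
Averaging over the posterior, P(white next | data) = (1/2)(2/3) + (0)(1/3) = 1/3.

0.333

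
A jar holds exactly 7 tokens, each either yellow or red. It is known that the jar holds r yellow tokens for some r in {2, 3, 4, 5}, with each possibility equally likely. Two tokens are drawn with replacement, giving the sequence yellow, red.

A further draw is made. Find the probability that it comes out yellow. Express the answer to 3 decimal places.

Under each hypothesis, the probability of the observed sequence is: P(data | r = 2) = (2/7)(5/7) = 10/49; P(data | r = 3) = (3/7)(4/7) = 12/49; P(data | r = 4) = (4/7)(3/7) = 12/49; P(data | r = 5) = (5/7)(2/7) = 10/49.
The prior-weighted likelihoods are 1/4 · 10/49 = 5/98, 1/4 · 12/49 = 3/49, 1/4 · 12/49 = 3/49, 1/4 · 10/49 = 5/98; with total 11/49.
Dividing through by the total gives posterior P(r = 2 | data) = 5/22, P(r = 3 | data) = 3/11, P(r = 4 | data) = 3/11, P(r = 5 | data) = 5/22.
The predictive probability is P(yellow next | data) = (2/7)(5/22) + (3/7)(3/11) + (4/7)(3/11) + (5/7)(5/22) = 1/2.

0.500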